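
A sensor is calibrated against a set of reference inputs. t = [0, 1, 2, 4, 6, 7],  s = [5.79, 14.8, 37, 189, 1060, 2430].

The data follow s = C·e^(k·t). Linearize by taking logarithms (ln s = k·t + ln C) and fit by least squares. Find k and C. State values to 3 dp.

With ln sᵢ as the transformed response and tᵢ as the regressor:
AᵀA = [[106.0000, 20.0000]; [20.0000, 6]], rhs = [127.2491, 28.0651]ᵀ  (here Σt = 20.0000, Σ(t)² = 106.0000, Σln s = 28.0651, Σt·ln s = 127.2491).
Δ = 106.0000·6 − (20.0000)² = 236.0000; k = (127.2491·6 − 20.0000·28.0651)/236.0000 = 0.85675, ln C = (106.0000·28.0651 − 20.0000·127.2491)/236.0000 = 1.82168, so C = exp(1.82168) = 6.18227.

k = 0.857, C = 6.182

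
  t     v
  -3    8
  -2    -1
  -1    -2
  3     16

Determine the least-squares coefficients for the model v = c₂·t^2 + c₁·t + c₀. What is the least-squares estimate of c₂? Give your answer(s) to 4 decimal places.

Sums needed: Σt^2·t^2 = 179, Σt^2·t = -9, Σt^2 = 23, Σt·t = 23, Σt = -3, Σ1 = 4.
And Σt^2·v = 210, Σt·v = 28, Σv = 21.
Normal equations: [[179, -9, 23]; [-9, 23, -3]; [23, -3, 4]]·[c₂, c₁, c₀]ᵀ = [210, 28, 21]ᵀ.
Row-reducing yields c₂ = 1491/902, c₁ = 119/82, c₀ = -1428/451.

c₂ = 1.6530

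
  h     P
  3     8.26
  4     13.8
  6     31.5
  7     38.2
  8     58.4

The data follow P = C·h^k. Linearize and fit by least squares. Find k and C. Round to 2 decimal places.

Let Y = ln P. Fitting Y = k·ln h + ln C by least squares:
XᵀX = [[14.4498, 8.3020]; [8.3020, 5]], rhs = [27.6861, 15.8962]ᵀ  (here Σln h = 8.3020, Σ(ln h)² = 14.4498, Σln P = 15.8962, Σln h·ln P = 27.6861).
Slope k = (n·Σln h·ln P − Σln h·Σln P)/(n·Σ(ln h)² − (Σln h)²) = (5·27.6861 − 8.3020·15.8962)/3.3255 = 1.94249; ln C = (Σln P − k·Σln h)/n = -0.04607, so C = exp(-0.04607) = 0.95497.

k = 1.94, C = 0.95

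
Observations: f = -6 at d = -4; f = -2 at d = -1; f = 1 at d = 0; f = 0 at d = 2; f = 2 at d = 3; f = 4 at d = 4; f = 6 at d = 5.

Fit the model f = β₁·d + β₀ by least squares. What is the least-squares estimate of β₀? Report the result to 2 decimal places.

β₀ = -0.83

The normal system XᵀX·[β₁, β₀]ᵀ = Xᵀf is [[71, 9]; [9, 7]]·[β₁, β₀]ᵀ = [78, 5]ᵀ.
Δ = 71·7 − 9² = 416.
β₁ = (78·7 − 9·5)/416 = 501/416; β₀ = (71·5 − 9·78)/416 = -347/416.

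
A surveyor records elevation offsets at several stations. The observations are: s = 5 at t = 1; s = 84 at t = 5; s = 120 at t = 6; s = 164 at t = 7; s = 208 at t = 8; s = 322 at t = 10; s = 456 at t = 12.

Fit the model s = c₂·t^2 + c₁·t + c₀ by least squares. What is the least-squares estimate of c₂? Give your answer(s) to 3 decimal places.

c₂ = 2.981

With design matrix X, XᵀX = [[39155, 3925, 419]; [3925, 419, 49]; [419, 49, 7]] and Xᵀs = [125637, 12649, 1359]ᵀ.
Row-reducing yields c₂ = 223313/74922, c₁ = 88348/37461, c₀ = -19393/24974.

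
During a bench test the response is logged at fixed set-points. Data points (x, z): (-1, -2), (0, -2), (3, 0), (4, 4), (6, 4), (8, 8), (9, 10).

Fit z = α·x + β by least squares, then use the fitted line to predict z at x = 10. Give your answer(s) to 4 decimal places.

ẑ = 10.2138

With design matrix M, MᵀM = [[207, 29]; [29, 7]] and Mᵀz = [196, 22]ᵀ.
det = 207·7 − 29² = 608.
α = (196·7 − 29·22)/608 = 367/304; β = (207·22 − 29·196)/608 = -565/304.
At x = 10: ẑ = (367/304)·(10) + (-565/304)·(1) = 3105/304.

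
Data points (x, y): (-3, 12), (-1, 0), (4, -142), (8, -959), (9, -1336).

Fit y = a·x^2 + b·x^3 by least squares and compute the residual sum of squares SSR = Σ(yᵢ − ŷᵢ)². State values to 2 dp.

Entries of MᵀM: Σx^2·x^2 = 10995, Σx^2·x^3 = 92597, Σx^3·x^3 = 798411.
For Mᵀy: Σx^2·y = -171756, Σx^3·y = -1474364.
Eliminating b: 798411·(row 1) − 92597·(row 2) gives 204324536·a = 798411·(-171756) − 92597·(-1474364) = -610196408, so a = -76274551/25540567.
Then b = ((-1474364) − 92597·(-76274551/25540567))/798411 = -38317731/25540567.
Residuals: -41620974/25540567, 37956820/25540567, 45967086/25540567, 6845783/25540567, -10332982/25540567; SSR = 212980155/25540567.

SSR = 8.34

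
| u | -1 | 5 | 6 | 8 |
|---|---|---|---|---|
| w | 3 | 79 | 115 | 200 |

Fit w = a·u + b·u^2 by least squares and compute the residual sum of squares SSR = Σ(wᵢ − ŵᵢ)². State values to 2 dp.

SSR = 2.44

The normal system AᵀA·[a, b]ᵀ = Aᵀw is [[126, 852]; [852, 6018]]·[a, b]ᵀ = [2682, 18918]ᵀ.
det = 126·6018 − 852² = 32364.
a = (2682·6018 − 852·18918)/32364 = 615/899; b = (126·18918 − 852·2682)/32364 = 2739/899.
Residuals: 573/899, -529/899, 1091/899, -416/899; SSR = 2193/899.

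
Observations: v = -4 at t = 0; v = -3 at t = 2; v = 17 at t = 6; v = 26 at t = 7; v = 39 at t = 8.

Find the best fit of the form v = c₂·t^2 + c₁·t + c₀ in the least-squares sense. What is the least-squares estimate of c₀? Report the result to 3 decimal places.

c₀ = -3.621

Compute the Gram sums: Σt^2·t^2 = 7809, Σt^2·t = 1079, Σt^2 = 153, Σt·t = 153, Σt = 23, Σ1 = 5.
And Σt^2·v = 4370, Σt·v = 590, Σv = 75.
Solving the 3×3 system (Gaussian elimination) gives c₂ = 940/1067, c₁ = -7735/4268, c₀ = -1405/388.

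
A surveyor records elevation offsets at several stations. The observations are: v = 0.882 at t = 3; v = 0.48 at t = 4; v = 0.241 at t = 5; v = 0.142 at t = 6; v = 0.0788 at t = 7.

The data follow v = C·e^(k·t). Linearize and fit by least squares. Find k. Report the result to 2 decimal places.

k = -0.60

Let Y = ln v. Fitting Y = k·t + ln C by least squares:
Σt = 25.0000, Σ(t)² = 135.0000, Σln v = -6.7753, Σt·ln v = -39.9248.
Normal system: [[135.0000, 25.0000]; [25.0000, 5]]·[k, ln C]ᵀ = [-39.9248, -6.7753]ᵀ.
Solving (det = 50.0000): k = -0.60485, ln C = 1.66921.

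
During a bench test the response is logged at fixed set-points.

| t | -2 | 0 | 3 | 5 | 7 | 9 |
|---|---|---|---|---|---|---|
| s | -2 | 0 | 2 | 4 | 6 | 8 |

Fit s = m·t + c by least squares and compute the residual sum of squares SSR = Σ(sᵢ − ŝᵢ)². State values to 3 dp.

The normal system AᵀA·[m, c]ᵀ = Aᵀs is [[168, 22]; [22, 6]]·[m, c]ᵀ = [144, 18]ᵀ.
Eliminating c: 6·(row 1) − 22·(row 2) gives 524·m = 6·144 − 22·18 = 468, so m = 117/131.
Then c = (18 − 22·(117/131))/6 = -36/131.
Residuals: 8/131, 36/131, -53/131, -25/131, 3/131, 31/131; SSR = 44/131.

SSR = 0.336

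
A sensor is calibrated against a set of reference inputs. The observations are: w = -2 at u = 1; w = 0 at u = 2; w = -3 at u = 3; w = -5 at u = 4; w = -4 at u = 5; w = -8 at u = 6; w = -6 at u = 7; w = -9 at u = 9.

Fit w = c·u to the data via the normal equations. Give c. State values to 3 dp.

c = -1.005

Entries of MᵀM: Σu·u = 221.
And Σu·w = -222.
c = (-222)/221 = -1.00452.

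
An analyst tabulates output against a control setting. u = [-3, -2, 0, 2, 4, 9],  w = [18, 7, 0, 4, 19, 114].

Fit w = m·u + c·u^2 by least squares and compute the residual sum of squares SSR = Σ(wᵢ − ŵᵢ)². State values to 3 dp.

With design matrix X, XᵀX = [[114, 766]; [766, 6930]] and Xᵀw = [1042, 9744]ᵀ.
Δ = 114·6930 − 766² = 203264.
m = (1042·6930 − 766·9744)/203264 = -60711/50816; c = (114·9744 − 766·1042)/203264 = 78161/50816.
Residuals: 14553/25408, -39177/25408, 0, 6021/25408, -10557/12704, 4191/25408; SSR = 88407/25408.

SSR = 3.479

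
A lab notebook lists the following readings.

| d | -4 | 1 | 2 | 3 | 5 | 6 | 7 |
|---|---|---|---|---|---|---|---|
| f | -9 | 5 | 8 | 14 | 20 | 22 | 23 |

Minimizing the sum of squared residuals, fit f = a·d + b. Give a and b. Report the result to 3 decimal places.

From the data, Σd·d = 140, Σd = 20, Σ1 = 7.
And Σd·f = 492, Σf = 83.
Normal equations: [[140, 20]; [20, 7]]·[a, b]ᵀ = [492, 83]ᵀ.
Eliminating b: 7·(row 1) − 20·(row 2) gives 580·a = 7·492 − 20·83 = 1784, so a = 446/145.
Then b = (83 − 20·(446/145))/7 = 89/29.

a = 3.076, b = 3.069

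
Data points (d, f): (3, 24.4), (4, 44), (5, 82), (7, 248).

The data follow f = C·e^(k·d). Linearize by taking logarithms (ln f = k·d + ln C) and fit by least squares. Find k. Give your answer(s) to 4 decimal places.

Let Y = ln f. Fitting Y = k·d + ln C by least squares:
Σd = 19.0000, Σ(d)² = 99.0000, Σln f = 16.8989, Σd·ln f = 85.3481.
Equations: 99.0000·k + 19.0000·ln C = 85.3481;  19.0000·k + 4·ln C = 16.8989.
Δ = 99.0000·4 − (19.0000)² = 35.0000; k = (85.3481·4 − 19.0000·16.8989)/35.0000 = 0.58037, ln C = (99.0000·16.8989 − 19.0000·85.3481)/35.0000 = 1.46798.

k = 0.5804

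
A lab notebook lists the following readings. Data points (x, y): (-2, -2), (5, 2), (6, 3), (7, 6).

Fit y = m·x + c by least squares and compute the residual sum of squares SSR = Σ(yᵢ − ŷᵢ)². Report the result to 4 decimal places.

SSR = 3.8700

Entries of AᵀA: Σx·x = 114, Σx = 16, Σ1 = 4.
Moment sums: Σx·y = 74, Σy = 9.
Eliminating c: 4·(row 1) − 16·(row 2) gives 200·m = 4·74 − 16·9 = 152, so m = 19/25.
Then c = (9 − 16·(19/25))/4 = -79/100.
Residuals: 31/100, -101/100, -77/100, 147/100; SSR = 387/100.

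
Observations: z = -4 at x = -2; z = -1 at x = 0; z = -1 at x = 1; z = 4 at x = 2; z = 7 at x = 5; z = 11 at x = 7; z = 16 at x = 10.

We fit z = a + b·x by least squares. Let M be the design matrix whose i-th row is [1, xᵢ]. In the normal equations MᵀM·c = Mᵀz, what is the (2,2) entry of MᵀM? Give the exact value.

183

Row 2 ↔ basis x, column 2 ↔ basis x, so (MᵀM)_{2,2} = Σᵢ (x)·(x) = (-2)·(-2) + (0)·(0) + (1)·(1) + (2)·(2) + (5)·(5) + (7)·(7) + (10)·(10) = 183.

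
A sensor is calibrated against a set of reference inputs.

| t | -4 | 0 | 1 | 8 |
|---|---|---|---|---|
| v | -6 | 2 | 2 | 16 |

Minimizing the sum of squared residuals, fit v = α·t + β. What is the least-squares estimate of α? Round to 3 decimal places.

Entries of AᵀA: Σt·t = 81, Σt = 5, Σ1 = 4.
Right-hand side: Σt·v = 154, Σv = 14.
Normal equations: [[81, 5]; [5, 4]]·[α, β]ᵀ = [154, 14]ᵀ.
Δ = 81·4 − 5² = 299.
α = (154·4 − 5·14)/299 = 42/23; β = (81·14 − 5·154)/299 = 28/23.

α = 1.826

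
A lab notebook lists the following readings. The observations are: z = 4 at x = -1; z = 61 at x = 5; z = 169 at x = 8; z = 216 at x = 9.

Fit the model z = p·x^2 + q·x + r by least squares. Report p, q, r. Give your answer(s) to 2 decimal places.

p = 2.93, q = -2.18, r = -1.12

The normal system AᵀA·[p, q, r]ᵀ = Aᵀz is [[11283, 1365, 171]; [1365, 171, 21]; [171, 21, 4]]·[p, q, r]ᵀ = [29841, 3597, 450]ᵀ.
Inverting the 3×3 Gram matrix, [p, q, r]ᵀ = [14965/5116, -11139/5116, -1431/1279]ᵀ.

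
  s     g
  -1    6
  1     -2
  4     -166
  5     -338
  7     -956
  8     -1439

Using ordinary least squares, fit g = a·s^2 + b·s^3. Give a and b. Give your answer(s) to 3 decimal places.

a = 1.536, b = -3.004

Normal-equation sums: Σs^2·s^2 = 7380, Σs^2·s^3 = 53724, Σs^3·s^3 = 399516.
Moment sums: Σs^2·g = -150042, Σs^3·g = -1117558.
MᵀM·[a, b]ᵀ = Mᵀg becomes [[7380, 53724]; [53724, 399516]]·[a, b]ᵀ = [-150042, -1117558]ᵀ.
Determinant 7380·399516 − 53724² = 62159904.
a = ((-150042)·399516 − 53724·(-1117558))/62159904 = 1989715/1294998; b = (7380·(-1117558) − 53724·(-150042))/62159904 = -648339/215833.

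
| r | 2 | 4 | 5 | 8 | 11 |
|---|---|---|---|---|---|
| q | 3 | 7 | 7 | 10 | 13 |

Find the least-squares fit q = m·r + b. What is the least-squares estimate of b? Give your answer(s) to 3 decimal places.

The normal system AᵀA·[m, b]ᵀ = Aᵀq is [[230, 30]; [30, 5]]·[m, b]ᵀ = [292, 40]ᵀ.
Δ = 230·5 − 30² = 250.
m = (292·5 − 30·40)/250 = 26/25; b = (230·40 − 30·292)/250 = 44/25.

b = 1.760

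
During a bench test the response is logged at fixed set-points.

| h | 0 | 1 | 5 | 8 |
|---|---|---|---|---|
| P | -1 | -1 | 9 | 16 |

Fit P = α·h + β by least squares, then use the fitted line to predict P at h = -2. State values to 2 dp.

Normal-equation sums: Σh·h = 90, Σh = 14, Σ1 = 4.
Moment sums: Σh·P = 172, ΣP = 23.
Normal equations: [[90, 14]; [14, 4]]·[α, β]ᵀ = [172, 23]ᵀ.
det = 90·4 − 14² = 164.
α = (172·4 − 14·23)/164 = 183/82; β = (90·23 − 14·172)/164 = -169/82.
At h = -2: P̂ = (183/82)·(-2) + (-169/82)·(1) = -535/82.

P̂ = -6.52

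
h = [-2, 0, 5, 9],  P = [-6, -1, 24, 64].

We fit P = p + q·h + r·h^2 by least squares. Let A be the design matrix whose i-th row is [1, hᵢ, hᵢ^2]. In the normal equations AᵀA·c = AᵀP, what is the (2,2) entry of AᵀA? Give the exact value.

110

Row 2 ↔ basis h, column 2 ↔ basis h, so (AᵀA)_{2,2} = Σᵢ (h)·(h) = (-2)·(-2) + (0)·(0) + (5)·(5) + (9)·(9) = 110.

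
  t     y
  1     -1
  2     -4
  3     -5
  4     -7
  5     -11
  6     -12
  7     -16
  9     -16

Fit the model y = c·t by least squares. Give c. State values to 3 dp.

Normal-equation sums: Σt·t = 221.
Right-hand side: Σt·y = -435.
Normal equations: [[221]]·[c]ᵀ = [-435]ᵀ.
Hence c = -435 / 221 ≈ -1.96833.

c = -1.968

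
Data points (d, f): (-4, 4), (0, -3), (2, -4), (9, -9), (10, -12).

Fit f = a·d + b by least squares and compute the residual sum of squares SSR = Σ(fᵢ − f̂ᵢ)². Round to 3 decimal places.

Forming MᵀM = [[201, 17]; [17, 5]] and Mᵀf = [-225, -24]ᵀ gives MᵀM·[a, b]ᵀ = Mᵀf.
Eliminating b: 5·(row 1) − 17·(row 2) gives 716·a = 5·(-225) − 17·(-24) = -717, so a = -717/716.
Then b = ((-24) − 17·(-717/716))/5 = -999/716.
Residuals: 995/716, -1149/716, -431/716, 252/179, -423/716; SSR = 5155/716.

SSR = 7.200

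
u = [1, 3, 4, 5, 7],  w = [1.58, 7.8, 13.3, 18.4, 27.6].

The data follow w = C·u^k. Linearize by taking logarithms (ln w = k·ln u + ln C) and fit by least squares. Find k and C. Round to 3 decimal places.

k = 1.495, C = 1.585

Linearized form: ln w = k·ln u + ln C. From the 5 transformed points,
XᵀX = [[9.5056, 6.0403]; [6.0403, 5]], rhs = [16.9875, 11.3295]ᵀ  (here Σln u = 6.0403, Σ(ln u)² = 9.5056, Σln w = 11.3295, Σln u·ln w = 16.9875).
Δ = 9.5056·5 − (6.0403)² = 11.0434; k = (16.9875·5 − 6.0403·11.3295)/11.0434 = 1.49452, ln C = (9.5056·11.3295 − 6.0403·16.9875)/11.0434 = 0.46044, so C = exp(0.46044) = 1.58477.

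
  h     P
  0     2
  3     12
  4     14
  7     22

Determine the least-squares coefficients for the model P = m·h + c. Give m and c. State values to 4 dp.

m = 2.8400, c = 2.5600

Compute the Gram sums: Σh·h = 74, Σh = 14, Σ1 = 4.
And Σh·P = 246, ΣP = 50.
Δ = 74·4 − 14² = 100.
m = (246·4 − 14·50)/100 = 71/25; c = (74·50 − 14·246)/100 = 64/25.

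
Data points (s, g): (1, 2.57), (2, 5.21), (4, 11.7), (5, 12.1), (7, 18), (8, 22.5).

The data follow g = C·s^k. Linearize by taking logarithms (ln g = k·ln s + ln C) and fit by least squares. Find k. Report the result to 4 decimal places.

k = 1.0180

Linearized form: ln g = k·ln s + ln C. From the 6 transformed points,
Σln s = 7.7142, Σ(ln s)² = 13.1032, Σln g = 13.5512, Σln s·ln g = 20.6652.
Equations: 13.1032·k + 7.7142·ln C = 20.6652;  7.7142·k + 6·ln C = 13.5512.
Slope k = (n·Σln s·ln g − Σln s·Σln g)/(n·Σ(ln s)² − (Σln s)²) = (6·20.6652 − 7.7142·13.5512)/19.1098 = 1.01804; ln C = (Σln g − k·Σln s)/n = 0.94962.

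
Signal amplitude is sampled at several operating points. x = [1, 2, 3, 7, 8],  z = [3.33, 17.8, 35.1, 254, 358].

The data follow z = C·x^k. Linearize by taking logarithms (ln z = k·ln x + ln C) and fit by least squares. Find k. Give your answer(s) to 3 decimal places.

Linearized form: ln z = k·ln x + ln C. From the 5 transformed points,
Σln x = 5.8171, Σ(ln x)² = 9.7980, Σln z = 19.0582, Σln x·ln z = 28.9082.
Equations: 9.7980·k + 5.8171·ln C = 28.9082;  5.8171·k + 5·ln C = 19.0582.
Δ = 9.7980·5 − (5.8171)² = 15.1514; k = (28.9082·5 − 5.8171·19.0582)/15.1514 = 2.22269, ln C = (9.7980·19.0582 − 5.8171·28.9082)/15.1514 = 1.22572.

k = 2.223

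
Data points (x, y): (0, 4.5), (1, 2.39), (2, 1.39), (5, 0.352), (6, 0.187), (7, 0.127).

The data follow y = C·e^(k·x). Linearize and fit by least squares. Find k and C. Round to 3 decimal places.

Taking logs, ln y = k·x + ln C, so regress ln y on x.
Σx = 21.0000, Σ(x)² = 115.0000, Σln y = -2.0797, Σx·ln y = -28.1956.
Equations: 115.0000·k + 21.0000·ln C = -28.1956;  21.0000·k + 6·ln C = -2.0797.
Solving (det = 249.0000): k = -0.50402, ln C = 1.41745, so C = exp(1.41745) = 4.12660.

k = -0.504, C = 4.127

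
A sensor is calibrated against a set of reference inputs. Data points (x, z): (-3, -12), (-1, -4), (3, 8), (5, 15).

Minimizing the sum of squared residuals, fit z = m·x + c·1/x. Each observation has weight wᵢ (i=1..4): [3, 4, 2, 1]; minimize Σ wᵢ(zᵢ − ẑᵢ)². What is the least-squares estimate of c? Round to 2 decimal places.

c = 0.91

Sums needed: Σwᵢ·x·x = 74, Σwᵢ·x·1/x = 10, Σwᵢ·1/x·1/x = 1034/225.
Moment sums: Σwᵢ·x·z = 247, Σwᵢ·1/x·z = 109/3.
So AᵀWA·[m, c]ᵀ = AᵀWz: [[74, 10]; [10, 1034/225]]·[m, c]ᵀ = [247, 109/3]ᵀ.
Determinant 74·(1034/225) − 10² = 54016/225.
m = (247·(1034/225) − 10·(109/3))/(54016/225) = 10853/3376; c = (74·(109/3) − 10·247)/(54016/225) = 3075/3376.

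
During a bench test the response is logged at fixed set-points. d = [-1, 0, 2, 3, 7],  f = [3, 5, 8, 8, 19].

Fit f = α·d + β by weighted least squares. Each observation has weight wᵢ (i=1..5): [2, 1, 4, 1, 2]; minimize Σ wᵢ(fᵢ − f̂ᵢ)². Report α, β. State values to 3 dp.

Normal-equation sums: Σwᵢ·d·d = 125, Σwᵢ·d = 23, Σwᵢ·1 = 10.
Right-hand side: Σwᵢ·d·f = 348, Σwᵢ·f = 89.
Eliminating β: 10·(row 1) − 23·(row 2) gives 721·α = 10·348 − 23·89 = 1433, so α = 1433/721.
Then β = (89 − 23·(1433/721))/10 = 3121/721.

α = 1.988, β = 4.329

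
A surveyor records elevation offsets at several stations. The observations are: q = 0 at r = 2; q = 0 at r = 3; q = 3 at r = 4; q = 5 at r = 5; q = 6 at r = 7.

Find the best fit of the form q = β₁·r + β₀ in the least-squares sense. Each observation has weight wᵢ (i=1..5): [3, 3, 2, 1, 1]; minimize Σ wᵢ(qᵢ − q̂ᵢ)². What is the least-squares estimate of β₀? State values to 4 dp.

β₀ = -3.2000

The normal system AᵀWA·[β₁, β₀]ᵀ = AᵀWq is [[145, 35]; [35, 10]]·[β₁, β₀]ᵀ = [91, 17]ᵀ.
det = 145·10 − 35² = 225.
β₁ = (91·10 − 35·17)/225 = 7/5; β₀ = (145·17 − 35·91)/225 = -16/5.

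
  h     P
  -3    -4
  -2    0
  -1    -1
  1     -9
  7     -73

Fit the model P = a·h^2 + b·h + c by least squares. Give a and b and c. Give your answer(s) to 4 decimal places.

a = -0.9535, b = -3.2111, c = -3.9112

Setting ∂/∂a … = 0 gives: 2500·a + 308·b + 64·c = -3623;  308·a + 64·b + 2·c = -507;  64·a + 2·b + 5·c = -87.
(Σh^2·h^2 = 2500, Σh^2·h = 308, Σh^2 = 64, Σh·h = 64, Σh = 2, Σ1 = 5, Σh^2·P = -3623, Σh·P = -507, ΣP = -87.)
Solving the 3×3 system (Gaussian elimination) gives a = -1127/1182, b = -7591/2364, c = -1541/394.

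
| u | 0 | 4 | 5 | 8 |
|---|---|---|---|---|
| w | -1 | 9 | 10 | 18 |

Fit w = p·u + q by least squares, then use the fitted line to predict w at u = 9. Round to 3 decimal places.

Entries of AᵀA: Σu·u = 105, Σu = 17, Σ1 = 4.
And Σu·w = 230, Σw = 36.
Normal equations: [[105, 17]; [17, 4]]·[p, q]ᵀ = [230, 36]ᵀ.
Determinant 105·4 − 17² = 131.
p = (230·4 − 17·36)/131 = 308/131; q = (105·36 − 17·230)/131 = -130/131.
At u = 9: ŵ = (308/131)·(9) + (-130/131)·(1) = 2642/131.

ŵ = 20.168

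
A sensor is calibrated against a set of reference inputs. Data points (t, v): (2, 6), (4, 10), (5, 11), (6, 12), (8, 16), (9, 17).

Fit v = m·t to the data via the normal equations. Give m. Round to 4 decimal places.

m = 2.0354

Entries of XᵀX: Σt·t = 226.
Right-hand side: Σt·v = 460.
So XᵀX·[m]ᵀ = Xᵀv: [[226]]·[m]ᵀ = [460]ᵀ.
Hence m = 460 / 226 ≈ 2.0354.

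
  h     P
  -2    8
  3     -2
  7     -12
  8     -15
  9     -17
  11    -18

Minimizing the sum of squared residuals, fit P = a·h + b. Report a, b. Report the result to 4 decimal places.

Compute the Gram sums: Σh·h = 328, Σh = 36, Σ1 = 6.
For AᵀP: Σh·P = -577, ΣP = -56.
So AᵀA·[a, b]ᵀ = AᵀP: [[328, 36]; [36, 6]]·[a, b]ᵀ = [-577, -56]ᵀ.
Eliminating b: 6·(row 1) − 36·(row 2) gives 672·a = 6·(-577) − 36·(-56) = -1446, so a = -241/112.
Then b = ((-56) − 36·(-241/112))/6 = 601/168.

a = -2.1518, b = 3.5774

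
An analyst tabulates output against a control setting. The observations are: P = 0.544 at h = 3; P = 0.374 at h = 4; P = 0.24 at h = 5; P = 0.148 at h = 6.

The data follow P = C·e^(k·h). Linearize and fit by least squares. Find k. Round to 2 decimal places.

Taking logs, ln P = k·h + ln C, so regress ln P on h.
AᵀA = [[86.0000, 18.0000]; [18.0000, 4]], rhs = [-24.3593, -4.9300]ᵀ  (here Σh = 18.0000, Σ(h)² = 86.0000, Σln P = -4.9300, Σh·ln P = -24.3593).
Solving (det = 20.0000): k = -0.43488, ln C = 0.72448.

k = -0.43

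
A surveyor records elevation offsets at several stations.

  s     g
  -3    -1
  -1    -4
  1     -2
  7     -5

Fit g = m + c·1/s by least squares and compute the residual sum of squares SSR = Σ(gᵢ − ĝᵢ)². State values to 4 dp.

Setting ∂/∂m … = 0 gives: 4·m + (-4/21)·c = -12;  (-4/21)·m + (940/441)·c = 34/21.
(Σ1 = 4, Σ1/s = -4/21, Σ1/s·1/s = 940/441, Σg = -12, Σ1/s·g = 34/21.)
Δ = 4·(940/441) − (-4/21)² = 416/49.
m = ((-12)·(940/441) − (-4/21)·(34/21))/(416/49) = -1393/468; c = (4·(34/21) − (-4/21)·(-12))/(416/49) = 77/156.
Residuals: 167/78, -62/117, 113/234, -245/117; SSR = 2219/234.

SSR = 9.4829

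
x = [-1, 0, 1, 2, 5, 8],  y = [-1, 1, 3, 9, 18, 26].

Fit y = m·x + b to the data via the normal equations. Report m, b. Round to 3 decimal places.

m = 3.130, b = 1.507

With design matrix A, AᵀA = [[95, 15]; [15, 6]] and Aᵀy = [320, 56]ᵀ.
Δ = 95·6 − 15² = 345.
m = (320·6 − 15·56)/345 = 72/23; b = (95·56 − 15·320)/345 = 104/69.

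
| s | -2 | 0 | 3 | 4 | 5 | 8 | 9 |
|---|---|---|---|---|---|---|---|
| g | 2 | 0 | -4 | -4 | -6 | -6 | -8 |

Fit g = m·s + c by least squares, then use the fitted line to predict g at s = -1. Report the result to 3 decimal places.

The normal system XᵀX·[m, c]ᵀ = Xᵀg is [[199, 27]; [27, 7]]·[m, c]ᵀ = [-182, -26]ᵀ.
det = 199·7 − 27² = 664.
m = ((-182)·7 − 27·(-26))/664 = -143/166; c = (199·(-26) − 27·(-182))/664 = -65/166.
At s = -1: ĝ = (-143/166)·(-1) + (-65/166)·(1) = 39/83.

ĝ = 0.470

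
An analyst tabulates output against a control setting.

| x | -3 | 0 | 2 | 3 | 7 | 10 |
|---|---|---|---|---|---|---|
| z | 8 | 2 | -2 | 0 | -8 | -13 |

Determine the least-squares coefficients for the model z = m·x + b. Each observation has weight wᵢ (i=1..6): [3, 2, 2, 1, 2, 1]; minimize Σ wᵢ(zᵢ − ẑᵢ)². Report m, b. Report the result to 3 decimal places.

m = -1.576, b = 2.697

The normal system AᵀWA·[m, b]ᵀ = AᵀWz is [[242, 22]; [22, 11]]·[m, b]ᵀ = [-322, -5]ᵀ.
Eliminating b: 11·(row 1) − 22·(row 2) gives 2178·m = 11·(-322) − 22·(-5) = -3432, so m = -52/33.
Then b = ((-5) − 22·(-52/33))/11 = 89/33.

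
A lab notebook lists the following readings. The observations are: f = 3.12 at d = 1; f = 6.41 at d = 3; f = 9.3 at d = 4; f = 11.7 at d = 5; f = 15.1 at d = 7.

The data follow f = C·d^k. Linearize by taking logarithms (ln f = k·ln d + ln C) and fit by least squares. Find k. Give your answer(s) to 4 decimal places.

k = 0.8195

Let Y = ln f. Fitting Y = k·ln d + ln C by least squares:
AᵀA = [[9.5056, 6.0403]; [6.0403, 5]], rhs = [14.3736, 10.4000]ᵀ  (here Σln d = 6.0403, Σ(ln d)² = 9.5056, Σln f = 10.4000, Σln d·ln f = 14.3736).
Slope k = (n·Σln d·ln f − Σln d·Σln f)/(n·Σ(ln d)² − (Σln d)²) = (5·14.3736 − 6.0403·10.4000)/11.0434 = 0.81945; ln C = (Σln f − k·Σln d)/n = 1.09006.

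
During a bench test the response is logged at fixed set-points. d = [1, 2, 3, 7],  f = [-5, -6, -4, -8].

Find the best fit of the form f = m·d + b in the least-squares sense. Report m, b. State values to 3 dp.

m = -0.494, b = -4.145

AᵀA·[m, b]ᵀ = Aᵀf reads: 63·m + 13·b = -85;  13·m + 4·b = -23.
(Σd·d = 63, Σd = 13, Σ1 = 4, Σd·f = -85, Σf = -23.)
Determinant 63·4 − 13² = 83.
m = ((-85)·4 − 13·(-23))/83 = -41/83; b = (63·(-23) − 13·(-85))/83 = -344/83.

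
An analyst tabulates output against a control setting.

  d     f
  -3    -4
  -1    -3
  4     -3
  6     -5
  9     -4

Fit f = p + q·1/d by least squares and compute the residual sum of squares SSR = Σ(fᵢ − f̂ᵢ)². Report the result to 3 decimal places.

With design matrix X, XᵀX = [[5, -29/36]; [-29/36, 1573/1296]] and Xᵀf = [-19, 83/36]ᵀ.
Δ = 5·(1573/1296) − (-29/36)² = 439/81.
p = ((-19)·(1573/1296) − (-29/36)·(83/36))/(439/81) = -3435/878; q = (5·(83/36) − (-29/36)·(-19))/(439/81) = -306/439.
Residuals: -281/878, 189/878, 477/439, -853/878, -9/878; SSR = 998/439.

SSR = 2.273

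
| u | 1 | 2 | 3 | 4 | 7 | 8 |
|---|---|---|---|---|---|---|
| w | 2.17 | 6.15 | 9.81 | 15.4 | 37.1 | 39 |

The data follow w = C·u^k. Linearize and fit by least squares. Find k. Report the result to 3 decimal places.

k = 1.412

With ln wᵢ as the transformed response and ln uᵢ as the regressor:
Σln u = 7.2034, Σ(ln u)² = 11.7199, Σln w = 14.8861, Σln u·ln w = 22.2082.
Equations: 11.7199·k + 7.2034·ln C = 22.2082;  7.2034·k + 6·ln C = 14.8861.
Solving (det = 18.4301): k = 1.41174, ln C = 0.78613.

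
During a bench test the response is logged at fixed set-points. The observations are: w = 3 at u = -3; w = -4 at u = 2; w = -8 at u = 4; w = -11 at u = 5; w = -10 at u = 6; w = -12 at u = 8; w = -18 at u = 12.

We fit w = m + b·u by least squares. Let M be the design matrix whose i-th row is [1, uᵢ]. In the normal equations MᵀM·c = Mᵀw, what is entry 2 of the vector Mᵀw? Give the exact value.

Entry 2 ↔ basis u, so (Mᵀw)_{2} = Σᵢ (u)·wᵢ = (-3)·(3) + (2)·(-4) + (4)·(-8) + (5)·(-11) + (6)·(-10) + (8)·(-12) + (12)·(-18) = -476.

-476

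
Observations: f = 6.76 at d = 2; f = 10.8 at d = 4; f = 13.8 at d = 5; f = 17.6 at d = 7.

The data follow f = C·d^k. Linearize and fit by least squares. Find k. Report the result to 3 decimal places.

With ln fᵢ as the transformed response and ln dᵢ as the regressor:
AᵀA = [[8.7791, 5.6348]; [5.6348, 4]], rhs = [14.4283, 9.7831]ᵀ  (here Σln d = 5.6348, Σ(ln d)² = 8.7791, Σln f = 9.7831, Σln d·ln f = 14.4283).
Δ = 8.7791·4 − (5.6348)² = 3.3656; k = (14.4283·4 − 5.6348·9.7831)/3.3656 = 0.76872, ln C = (8.7791·9.7831 − 5.6348·14.4283)/3.3656 = 1.36289.

k = 0.769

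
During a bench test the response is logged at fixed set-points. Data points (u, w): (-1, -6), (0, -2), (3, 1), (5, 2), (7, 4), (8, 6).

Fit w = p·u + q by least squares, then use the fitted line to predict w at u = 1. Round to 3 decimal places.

ŵ = -2.203

Sums needed: Σu·u = 148, Σu = 22, Σ1 = 6.
For Xᵀw: Σu·w = 95, Σw = 5.
So XᵀX·[p, q]ᵀ = Xᵀw: [[148, 22]; [22, 6]]·[p, q]ᵀ = [95, 5]ᵀ.
Eliminating q: 6·(row 1) − 22·(row 2) gives 404·p = 6·95 − 22·5 = 460, so p = 115/101.
Then q = (5 − 22·(115/101))/6 = -675/202.
At u = 1: ŵ = (115/101)·(1) + (-675/202)·(1) = -445/202.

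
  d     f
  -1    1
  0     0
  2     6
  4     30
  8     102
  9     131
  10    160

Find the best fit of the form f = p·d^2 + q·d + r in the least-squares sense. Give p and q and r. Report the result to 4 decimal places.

p = 1.5081, q = 0.8971, r = 0.0193

Sums needed: Σd^2·d^2 = 20930, Σd^2·d = 2312, Σd^2 = 266, Σd·d = 266, Σd = 32, Σ1 = 7.
Right-hand side: Σd^2·f = 33644, Σd·f = 3726, Σf = 430.
So XᵀX·[p, q, r]ᵀ = Xᵀf: [[20930, 2312, 266]; [2312, 266, 32]; [266, 32, 7]]·[p, q, r]ᵀ = [33644, 3726, 430]ᵀ.
Solving the 3×3 system (Gaussian elimination) gives p = 248960/165081, q = 21157/23583, r = 1062/55027.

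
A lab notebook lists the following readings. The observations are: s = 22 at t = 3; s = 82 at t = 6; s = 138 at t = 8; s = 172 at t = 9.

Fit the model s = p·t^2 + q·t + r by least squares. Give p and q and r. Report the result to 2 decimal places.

p = 1.68, q = 4.77, r = -7.41

Sums needed: Σt^2·t^2 = 12034, Σt^2·t = 1484, Σt^2 = 190, Σt·t = 190, Σt = 26, Σ1 = 4.
Moment sums: Σt^2·s = 25914, Σt·s = 3210, Σs = 414.
Solving the 3×3 system (Gaussian elimination) gives p = 37/22, q = 105/22, r = -163/22.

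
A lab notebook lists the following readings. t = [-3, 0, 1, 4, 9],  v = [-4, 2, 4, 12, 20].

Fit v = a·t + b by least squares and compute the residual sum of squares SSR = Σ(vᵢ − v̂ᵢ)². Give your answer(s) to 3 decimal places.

Forming MᵀM = [[107, 11]; [11, 5]] and Mᵀv = [244, 34]ᵀ gives MᵀM·[a, b]ᵀ = Mᵀv.
Eliminating b: 5·(row 1) − 11·(row 2) gives 414·a = 5·244 − 11·34 = 846, so a = 47/23.
Then b = (34 − 11·(47/23))/5 = 53/23.
Residuals: -4/23, -7/23, -8/23, 35/23, -16/23; SSR = 70/23.

SSR = 3.043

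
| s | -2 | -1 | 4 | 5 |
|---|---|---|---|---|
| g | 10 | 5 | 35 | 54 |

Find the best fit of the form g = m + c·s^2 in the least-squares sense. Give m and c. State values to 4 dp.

m = 2.3455, c = 2.0569

AᵀA·[m, c]ᵀ = Aᵀg reads: 4·m + 46·c = 104;  46·m + 898·c = 1955.
Determinant 4·898 − 46² = 1476.
m = (104·898 − 46·1955)/1476 = 577/246; c = (4·1955 − 46·104)/1476 = 253/123.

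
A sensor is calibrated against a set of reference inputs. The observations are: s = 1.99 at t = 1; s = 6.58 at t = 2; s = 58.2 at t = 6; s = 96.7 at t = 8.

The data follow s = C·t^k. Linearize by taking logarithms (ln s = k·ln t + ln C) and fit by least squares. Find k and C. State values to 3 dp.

k = 1.890, C = 1.906

Let Y = ln s. Fitting Y = k·ln t + ln C by least squares:
Σln t = 4.5643, Σ(ln t)² = 8.0149, Σln s = 11.2077, Σln t·ln s = 18.0938.
Equations: 8.0149·k + 4.5643·ln C = 18.0938;  4.5643·k + 4·ln C = 11.2077.
Solving (det = 11.2265): k = 1.89014, ln C = 0.64510, so C = exp(0.64510) = 1.90618.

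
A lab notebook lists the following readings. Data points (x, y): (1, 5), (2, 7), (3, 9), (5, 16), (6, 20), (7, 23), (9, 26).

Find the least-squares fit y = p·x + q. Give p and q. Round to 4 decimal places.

Entries of AᵀA: Σx·x = 205, Σx = 33, Σ1 = 7.
And Σx·y = 641, Σy = 106.
AᵀA·[p, q]ᵀ = Aᵀy becomes [[205, 33]; [33, 7]]·[p, q]ᵀ = [641, 106]ᵀ.
Eliminating q: 7·(row 1) − 33·(row 2) gives 346·p = 7·641 − 33·106 = 989, so p = 989/346.
Then q = (106 − 33·(989/346))/7 = 577/346.

p = 2.8584, q = 1.6676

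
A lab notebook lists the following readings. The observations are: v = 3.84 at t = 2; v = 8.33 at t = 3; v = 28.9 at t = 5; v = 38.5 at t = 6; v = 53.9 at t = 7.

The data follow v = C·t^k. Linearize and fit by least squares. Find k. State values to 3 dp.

Linearized form: ln v = k·ln t + ln C. From the 5 transformed points,
Σln t = 7.1389, Σ(ln t)² = 11.2747, Σln v = 14.4670, Σln t·ln v = 22.9751.
Equations: 11.2747·k + 7.1389·ln C = 22.9751;  7.1389·k + 5·ln C = 14.4670.
Δ = 11.2747·5 − (7.1389)² = 5.4099; k = (22.9751·5 − 7.1389·14.4670)/5.4099 = 2.14382, ln C = (11.2747·14.4670 − 7.1389·22.9751)/5.4099 = -0.16750.

k = 2.144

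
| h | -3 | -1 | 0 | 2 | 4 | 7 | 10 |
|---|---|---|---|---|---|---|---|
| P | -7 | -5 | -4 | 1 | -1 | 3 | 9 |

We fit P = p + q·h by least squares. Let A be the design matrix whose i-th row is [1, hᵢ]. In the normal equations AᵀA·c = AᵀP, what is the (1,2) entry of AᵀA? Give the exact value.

19

Row 1 ↔ basis 1, column 2 ↔ basis h, so (AᵀA)_{1,2} = Σᵢ h = (1)·(-3) + (1)·(-1) + (1)·(0) + (1)·(2) + (1)·(4) + (1)·(7) + (1)·(10) = 19.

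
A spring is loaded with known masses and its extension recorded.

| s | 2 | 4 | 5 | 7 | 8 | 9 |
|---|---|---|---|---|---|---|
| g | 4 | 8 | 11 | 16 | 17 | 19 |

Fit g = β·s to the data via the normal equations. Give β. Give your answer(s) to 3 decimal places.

β = 2.151

Sums needed: Σs·s = 239.
Right-hand side: Σs·g = 514.
MᵀM·[β]ᵀ = Mᵀg becomes [[239]]·[β]ᵀ = [514]ᵀ.
β = 514/239 = 2.15063.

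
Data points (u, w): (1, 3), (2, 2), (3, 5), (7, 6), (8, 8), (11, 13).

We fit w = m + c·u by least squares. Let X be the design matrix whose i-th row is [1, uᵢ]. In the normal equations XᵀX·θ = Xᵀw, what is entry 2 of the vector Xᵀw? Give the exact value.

271

Entry 2 ↔ basis u, so (Xᵀw)_{2} = Σᵢ (u)·wᵢ = (1)·(3) + (2)·(2) + (3)·(5) + (7)·(6) + (8)·(8) + (11)·(13) = 271.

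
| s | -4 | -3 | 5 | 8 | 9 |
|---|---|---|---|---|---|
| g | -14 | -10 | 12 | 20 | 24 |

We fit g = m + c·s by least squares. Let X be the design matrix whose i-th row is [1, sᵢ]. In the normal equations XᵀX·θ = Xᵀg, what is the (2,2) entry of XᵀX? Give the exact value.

195

Row 2 ↔ basis s, column 2 ↔ basis s, so (XᵀX)_{2,2} = Σᵢ (s)·(s) = (-4)·(-4) + (-3)·(-3) + (5)·(5) + (8)·(8) + (9)·(9) = 195.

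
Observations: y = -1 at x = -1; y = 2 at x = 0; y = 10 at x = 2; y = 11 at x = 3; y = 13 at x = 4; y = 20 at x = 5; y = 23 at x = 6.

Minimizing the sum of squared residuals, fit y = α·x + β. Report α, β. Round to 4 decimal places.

Sums needed: Σx·x = 91, Σx = 19, Σ1 = 7.
And Σx·y = 344, Σy = 78.
So MᵀM·[α, β]ᵀ = Mᵀy: [[91, 19]; [19, 7]]·[α, β]ᵀ = [344, 78]ᵀ.
Eliminating β: 7·(row 1) − 19·(row 2) gives 276·α = 7·344 − 19·78 = 926, so α = 463/138.
Then β = (78 − 19·(463/138))/7 = 281/138.

α = 3.3551, β = 2.0362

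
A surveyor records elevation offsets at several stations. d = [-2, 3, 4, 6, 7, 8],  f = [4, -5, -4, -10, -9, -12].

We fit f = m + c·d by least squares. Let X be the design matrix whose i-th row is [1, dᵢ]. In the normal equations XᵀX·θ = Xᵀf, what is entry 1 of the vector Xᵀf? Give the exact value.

-36

Entry 1 ↔ basis 1, so (Xᵀf)_{1} = Σᵢ fᵢ = (1)·(4) + (1)·(-5) + (1)·(-4) + (1)·(-10) + (1)·(-9) + (1)·(-12) = -36.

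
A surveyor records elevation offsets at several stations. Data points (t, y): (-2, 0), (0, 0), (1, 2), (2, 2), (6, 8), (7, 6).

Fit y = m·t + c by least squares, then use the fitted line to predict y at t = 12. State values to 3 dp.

ŷ = 11.511

Sums needed: Σt·t = 94, Σt = 14, Σ1 = 6.
Moment sums: Σt·y = 96, Σy = 18.
So AᵀA·[m, c]ᵀ = Aᵀy: [[94, 14]; [14, 6]]·[m, c]ᵀ = [96, 18]ᵀ.
Eliminating c: 6·(row 1) − 14·(row 2) gives 368·m = 6·96 − 14·18 = 324, so m = 81/92.
Then c = (18 − 14·(81/92))/6 = 87/92.
At t = 12: ŷ = (81/92)·(12) + (87/92)·(1) = 1059/92.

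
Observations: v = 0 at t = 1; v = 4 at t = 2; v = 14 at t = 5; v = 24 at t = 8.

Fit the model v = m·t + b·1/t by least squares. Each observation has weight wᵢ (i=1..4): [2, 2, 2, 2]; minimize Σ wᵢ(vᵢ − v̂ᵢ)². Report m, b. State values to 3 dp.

From the data, Σwᵢ·t·t = 188, Σwᵢ·t·1/t = 8, Σwᵢ·1/t·1/t = 2089/800.
Moment sums: Σwᵢ·t·v = 540, Σwᵢ·1/t·v = 78/5.
So MᵀWM·[m, b]ᵀ = MᵀWv: [[188, 8]; [8, 2089/800]]·[m, b]ᵀ = [540, 78/5]ᵀ.
Δ = 188·(2089/800) − 8² = 85383/200.
m = (540·(2089/800) − 8·(78/5))/(85383/200) = 85685/28461; b = (188·(78/5) − 8·540)/(85383/200) = -92480/28461.

m = 3.011, b = -3.249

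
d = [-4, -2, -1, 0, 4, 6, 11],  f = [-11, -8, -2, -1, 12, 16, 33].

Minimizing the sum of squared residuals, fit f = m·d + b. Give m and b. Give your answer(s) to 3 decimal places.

m = 2.958, b = -0.344

XᵀX·[m, b]ᵀ = Xᵀf reads: 194·m + 14·b = 569;  14·m + 7·b = 39.
(Σd·d = 194, Σd = 14, Σ1 = 7, Σd·f = 569, Σf = 39.)
Determinant 194·7 − 14² = 1162.
m = (569·7 − 14·39)/1162 = 491/166; b = (194·39 − 14·569)/1162 = -200/581.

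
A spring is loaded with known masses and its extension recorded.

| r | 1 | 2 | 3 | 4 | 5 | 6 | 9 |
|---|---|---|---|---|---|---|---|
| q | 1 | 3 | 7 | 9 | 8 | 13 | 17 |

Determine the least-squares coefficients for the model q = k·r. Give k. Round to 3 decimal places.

k = 1.948

From the data, Σr·r = 172.
And Σr·q = 335.
k = 335/172 = 1.94767.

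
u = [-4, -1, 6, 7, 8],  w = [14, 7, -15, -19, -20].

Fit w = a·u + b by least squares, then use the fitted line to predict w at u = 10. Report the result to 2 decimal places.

Setting ∂/∂a … = 0 gives: 166·a + 16·b = -446;  16·a + 5·b = -33.
(Σu·u = 166, Σu = 16, Σ1 = 5, Σu·w = -446, Σw = -33.)
det = 166·5 − 16² = 574.
a = ((-446)·5 − 16·(-33))/574 = -851/287; b = (166·(-33) − 16·(-446))/574 = 829/287.
At u = 10: ŵ = (-851/287)·(10) + (829/287)·(1) = -7681/287.

ŵ = -26.76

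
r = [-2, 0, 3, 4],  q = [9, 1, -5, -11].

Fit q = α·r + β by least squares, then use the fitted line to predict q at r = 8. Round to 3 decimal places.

Setting ∂/∂α … = 0 gives: 29·α + 5·β = -77;  5·α + 4·β = -6.
det = 29·4 − 5² = 91.
α = ((-77)·4 − 5·(-6))/91 = -278/91; β = (29·(-6) − 5·(-77))/91 = 211/91.
At r = 8: q̂ = (-278/91)·(8) + (211/91)·(1) = -2013/91.

q̂ = -22.121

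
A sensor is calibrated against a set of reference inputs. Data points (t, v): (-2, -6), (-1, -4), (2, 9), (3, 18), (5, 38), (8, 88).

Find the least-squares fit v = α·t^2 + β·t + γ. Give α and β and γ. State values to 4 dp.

Forming XᵀX = [[4835, 663, 107]; [663, 107, 15]; [107, 15, 6]] and Xᵀv = [6752, 982, 143]ᵀ gives XᵀX·[α, β, γ]ᵀ = Xᵀv.
Inverting the 3×3 Gram matrix, [α, β, γ]ᵀ = [135113/140984, 497947/140984, -36783/17623]ᵀ.

α = 0.9584, β = 3.5319, γ = -2.0872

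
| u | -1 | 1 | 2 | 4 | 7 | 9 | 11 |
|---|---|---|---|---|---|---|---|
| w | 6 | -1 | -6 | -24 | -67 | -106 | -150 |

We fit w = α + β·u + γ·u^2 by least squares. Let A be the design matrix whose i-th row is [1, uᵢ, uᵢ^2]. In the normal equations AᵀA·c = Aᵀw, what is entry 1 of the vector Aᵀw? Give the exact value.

Entry 1 ↔ basis 1, so (Aᵀw)_{1} = Σᵢ wᵢ = (1)·(6) + (1)·(-1) + (1)·(-6) + (1)·(-24) + (1)·(-67) + (1)·(-106) + (1)·(-150) = -348.

-348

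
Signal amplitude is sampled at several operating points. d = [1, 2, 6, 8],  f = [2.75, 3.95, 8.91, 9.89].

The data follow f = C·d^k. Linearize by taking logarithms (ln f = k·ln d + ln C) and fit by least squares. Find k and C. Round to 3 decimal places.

k = 0.643, C = 2.672

Linearized form: ln f = k·ln d + ln C. From the 4 transformed points,
Σln d = 4.5643, Σ(ln d)² = 8.0149, Σln f = 6.8640, Σln d·ln f = 9.6362.
Normal system: [[8.0149, 4.5643]; [4.5643, 4]]·[k, ln C]ᵀ = [9.6362, 6.8640]ᵀ.
Δ = 8.0149·4 − (4.5643)² = 11.2265; k = (9.6362·4 − 4.5643·6.8640)/11.2265 = 0.64267, ln C = (8.0149·6.8640 − 4.5643·9.6362)/11.2265 = 0.98266, so C = exp(0.98266) = 2.67155.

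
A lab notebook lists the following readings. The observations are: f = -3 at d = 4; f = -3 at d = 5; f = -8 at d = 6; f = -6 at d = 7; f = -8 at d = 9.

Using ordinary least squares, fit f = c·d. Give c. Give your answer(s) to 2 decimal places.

Normal-equation sums: Σd·d = 207.
Right-hand side: Σd·f = -189.
So XᵀX·[c]ᵀ = Xᵀf: [[207]]·[c]ᵀ = [-189]ᵀ.
c = (-189)/207 = -0.913043.

c = -0.91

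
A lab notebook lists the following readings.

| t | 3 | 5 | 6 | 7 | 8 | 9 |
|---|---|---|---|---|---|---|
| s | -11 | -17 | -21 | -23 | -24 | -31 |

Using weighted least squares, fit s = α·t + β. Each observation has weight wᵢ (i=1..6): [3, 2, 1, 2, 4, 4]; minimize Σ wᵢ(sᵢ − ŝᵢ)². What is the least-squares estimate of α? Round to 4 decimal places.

α = -3.0969

Setting ∂/∂α … = 0 gives: 791·α + 107·β = -2601;  107·α + 16·β = -354.
(Σwᵢ·t·t = 791, Σwᵢ·t = 107, Σwᵢ·1 = 16, Σwᵢ·t·s = -2601, Σwᵢ·s = -354.)
Determinant 791·16 − 107² = 1207.
α = ((-2601)·16 − 107·(-354))/1207 = -3738/1207; β = (791·(-354) − 107·(-2601))/1207 = -1707/1207.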